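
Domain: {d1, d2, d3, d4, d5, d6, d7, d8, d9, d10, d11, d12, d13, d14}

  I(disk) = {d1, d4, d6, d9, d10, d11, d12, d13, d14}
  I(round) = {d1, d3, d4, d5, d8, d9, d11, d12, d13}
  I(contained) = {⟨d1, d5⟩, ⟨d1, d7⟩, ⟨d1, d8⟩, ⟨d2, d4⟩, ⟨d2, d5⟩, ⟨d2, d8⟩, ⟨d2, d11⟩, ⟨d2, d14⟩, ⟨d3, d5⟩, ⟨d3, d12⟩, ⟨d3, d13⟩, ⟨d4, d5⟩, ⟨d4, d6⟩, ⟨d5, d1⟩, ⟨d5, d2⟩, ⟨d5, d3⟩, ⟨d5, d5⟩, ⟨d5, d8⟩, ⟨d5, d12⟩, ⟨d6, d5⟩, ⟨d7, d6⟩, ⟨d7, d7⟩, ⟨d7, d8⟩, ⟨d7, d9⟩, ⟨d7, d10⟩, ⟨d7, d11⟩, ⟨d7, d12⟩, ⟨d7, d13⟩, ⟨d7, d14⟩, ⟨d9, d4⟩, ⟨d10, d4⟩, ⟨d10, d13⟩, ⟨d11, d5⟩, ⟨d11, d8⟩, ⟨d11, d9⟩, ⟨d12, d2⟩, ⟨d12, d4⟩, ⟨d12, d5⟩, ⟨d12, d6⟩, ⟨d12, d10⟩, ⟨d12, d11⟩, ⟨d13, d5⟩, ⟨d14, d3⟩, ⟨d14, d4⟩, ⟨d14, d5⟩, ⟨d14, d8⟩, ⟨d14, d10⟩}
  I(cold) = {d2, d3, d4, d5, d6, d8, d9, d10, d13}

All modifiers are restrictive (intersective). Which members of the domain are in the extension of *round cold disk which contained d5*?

⟦which contained d5⟧ = {x : ⟨x, d5⟩ ∈ ⟦contained⟧} = {d1, d2, d3, d4, d5, d6, d11, d12, d13, d14}
⟦disk⟧ = {d1, d4, d6, d9, d10, d11, d12, d13, d14}
… ∩ ⟦which contained d5⟧ = {d1, d4, d6, d9, d10, d11, d12, d13, d14} ∩ {d1, d2, d3, d4, d5, d6, d11, d12, d13, d14} = {d1, d4, d6, d11, d12, d13, d14}
… ∩ ⟦round⟧ = {d1, d4, d6, d11, d12, d13, d14} ∩ {d1, d3, d4, d5, d8, d9, d11, d12, d13} = {d1, d4, d11, d12, d13}
… ∩ ⟦cold⟧ = {d1, d4, d11, d12, d13} ∩ {d2, d3, d4, d5, d6, d8, d9, d10, d13} = {d4, d13}
So ⟦round cold disk which contained d5⟧ = {d4, d13}.

{d4, d13}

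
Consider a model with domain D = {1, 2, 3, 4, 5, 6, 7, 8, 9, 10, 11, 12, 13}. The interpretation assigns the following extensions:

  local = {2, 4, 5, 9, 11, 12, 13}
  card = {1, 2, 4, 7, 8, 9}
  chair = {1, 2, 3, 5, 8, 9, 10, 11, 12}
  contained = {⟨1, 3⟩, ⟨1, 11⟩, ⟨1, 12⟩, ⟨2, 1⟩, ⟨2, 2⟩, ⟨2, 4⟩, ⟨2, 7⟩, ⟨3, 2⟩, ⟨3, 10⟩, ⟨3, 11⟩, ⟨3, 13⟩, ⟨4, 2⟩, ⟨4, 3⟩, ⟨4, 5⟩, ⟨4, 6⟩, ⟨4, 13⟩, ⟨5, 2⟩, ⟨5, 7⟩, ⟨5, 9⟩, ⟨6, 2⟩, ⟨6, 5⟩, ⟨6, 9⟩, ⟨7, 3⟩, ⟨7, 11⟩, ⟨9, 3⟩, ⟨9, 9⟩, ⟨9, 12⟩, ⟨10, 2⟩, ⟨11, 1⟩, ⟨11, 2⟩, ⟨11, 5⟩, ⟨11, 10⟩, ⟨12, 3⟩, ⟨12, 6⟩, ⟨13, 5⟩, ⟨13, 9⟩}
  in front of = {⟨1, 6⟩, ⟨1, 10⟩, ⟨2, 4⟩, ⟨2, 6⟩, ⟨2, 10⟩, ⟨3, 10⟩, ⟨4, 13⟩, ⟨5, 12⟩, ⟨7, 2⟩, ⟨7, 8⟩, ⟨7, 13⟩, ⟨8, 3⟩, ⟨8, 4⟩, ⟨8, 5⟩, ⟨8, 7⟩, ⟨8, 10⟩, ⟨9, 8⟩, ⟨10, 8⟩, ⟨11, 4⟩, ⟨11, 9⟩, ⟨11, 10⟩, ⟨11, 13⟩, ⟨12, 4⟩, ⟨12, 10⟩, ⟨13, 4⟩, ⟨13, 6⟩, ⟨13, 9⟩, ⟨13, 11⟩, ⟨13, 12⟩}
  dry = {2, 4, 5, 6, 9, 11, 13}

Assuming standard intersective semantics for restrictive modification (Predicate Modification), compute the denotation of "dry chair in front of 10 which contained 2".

⟦in front of 10⟧ = {x : ⟨x, 10⟩ ∈ ⟦in front of⟧} = {1, 2, 3, 8, 11, 12}
⟦which contained 2⟧ = {x : ⟨x, 2⟩ ∈ ⟦contained⟧} = {2, 3, 4, 5, 6, 10, 11}
⟦chair⟧ = {1, 2, 3, 5, 8, 9, 10, 11, 12}
… ∩ ⟦in front of 10⟧ = {1, 2, 3, 5, 8, 9, 10, 11, 12} ∩ {1, 2, 3, 8, 11, 12} = {1, 2, 3, 8, 11, 12}
… ∩ ⟦which contained 2⟧ = {1, 2, 3, 8, 11, 12} ∩ {2, 3, 4, 5, 6, 10, 11} = {2, 3, 11}
… ∩ ⟦dry⟧ = {2, 3, 11} ∩ {2, 4, 5, 6, 9, 11, 13} = {2, 11}
So ⟦dry chair in front of 10 which contained 2⟧ = {2, 11}.

{2, 11}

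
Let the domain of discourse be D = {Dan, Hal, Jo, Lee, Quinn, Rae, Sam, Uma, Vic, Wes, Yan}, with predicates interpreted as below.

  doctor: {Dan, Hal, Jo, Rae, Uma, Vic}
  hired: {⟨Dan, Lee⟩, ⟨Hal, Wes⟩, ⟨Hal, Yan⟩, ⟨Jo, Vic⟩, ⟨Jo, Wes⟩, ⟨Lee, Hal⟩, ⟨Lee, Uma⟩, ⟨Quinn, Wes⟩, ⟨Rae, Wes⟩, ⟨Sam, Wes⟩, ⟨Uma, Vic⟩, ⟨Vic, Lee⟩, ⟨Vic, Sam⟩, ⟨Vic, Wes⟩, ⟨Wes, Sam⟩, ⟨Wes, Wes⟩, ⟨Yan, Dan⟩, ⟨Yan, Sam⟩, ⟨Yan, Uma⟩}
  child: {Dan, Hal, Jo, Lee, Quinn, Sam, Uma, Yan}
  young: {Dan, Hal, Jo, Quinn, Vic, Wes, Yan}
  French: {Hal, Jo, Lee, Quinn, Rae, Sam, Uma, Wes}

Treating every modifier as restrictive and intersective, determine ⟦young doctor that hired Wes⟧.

⟦that hired Wes⟧ = {x : ⟨x, Wes⟩ ∈ ⟦hired⟧} = {Hal, Jo, Quinn, Rae, Sam, Vic, Wes}
⟦doctor⟧ = {Dan, Hal, Jo, Rae, Uma, Vic}
… ∩ ⟦that hired Wes⟧ = {Dan, Hal, Jo, Rae, Uma, Vic} ∩ {Hal, Jo, Quinn, Rae, Sam, Vic, Wes} = {Hal, Jo, Rae, Vic}
… ∩ ⟦young⟧ = {Hal, Jo, Rae, Vic} ∩ {Dan, Hal, Jo, Quinn, Vic, Wes, Yan} = {Hal, Jo, Vic}
So ⟦young doctor that hired Wes⟧ = {Hal, Jo, Vic}.

{Hal, Jo, Vic}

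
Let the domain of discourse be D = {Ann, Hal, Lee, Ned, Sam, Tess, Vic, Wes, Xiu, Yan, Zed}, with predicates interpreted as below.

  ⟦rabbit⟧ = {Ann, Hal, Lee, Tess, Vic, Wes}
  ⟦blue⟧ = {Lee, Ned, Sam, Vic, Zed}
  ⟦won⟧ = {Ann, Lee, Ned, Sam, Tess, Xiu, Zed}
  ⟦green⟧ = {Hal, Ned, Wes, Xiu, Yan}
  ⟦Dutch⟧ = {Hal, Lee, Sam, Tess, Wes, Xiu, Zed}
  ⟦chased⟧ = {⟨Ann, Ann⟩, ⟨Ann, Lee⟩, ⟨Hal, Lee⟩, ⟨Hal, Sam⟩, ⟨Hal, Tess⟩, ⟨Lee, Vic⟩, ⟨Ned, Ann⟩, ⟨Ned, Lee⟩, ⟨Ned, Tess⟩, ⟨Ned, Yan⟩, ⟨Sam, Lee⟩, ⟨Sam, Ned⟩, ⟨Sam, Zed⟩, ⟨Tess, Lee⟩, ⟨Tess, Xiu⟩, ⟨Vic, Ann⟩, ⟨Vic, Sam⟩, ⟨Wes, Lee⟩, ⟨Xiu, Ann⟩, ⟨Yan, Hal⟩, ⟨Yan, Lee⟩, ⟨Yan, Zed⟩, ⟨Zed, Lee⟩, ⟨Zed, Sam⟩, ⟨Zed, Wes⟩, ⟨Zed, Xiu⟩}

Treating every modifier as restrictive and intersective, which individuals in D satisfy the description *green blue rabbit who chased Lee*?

⟦who chased Lee⟧ = {x : ⟨x, Lee⟩ ∈ ⟦chased⟧} = {Ann, Hal, Ned, Sam, Tess, Wes, Yan, Zed}
⟦rabbit⟧ = {Ann, Hal, Lee, Tess, Vic, Wes}
… ∩ ⟦who chased Lee⟧ = {Ann, Hal, Lee, Tess, Vic, Wes} ∩ {Ann, Hal, Ned, Sam, Tess, Wes, Yan, Zed} = {Ann, Hal, Tess, Wes}
… ∩ ⟦green⟧ = {Ann, Hal, Tess, Wes} ∩ {Hal, Ned, Wes, Xiu, Yan} = {Hal, Wes}
… ∩ ⟦blue⟧ = {Hal, Wes} ∩ {Lee, Ned, Sam, Vic, Zed} = ∅
So ⟦green blue rabbit who chased Lee⟧ = { }.

{ }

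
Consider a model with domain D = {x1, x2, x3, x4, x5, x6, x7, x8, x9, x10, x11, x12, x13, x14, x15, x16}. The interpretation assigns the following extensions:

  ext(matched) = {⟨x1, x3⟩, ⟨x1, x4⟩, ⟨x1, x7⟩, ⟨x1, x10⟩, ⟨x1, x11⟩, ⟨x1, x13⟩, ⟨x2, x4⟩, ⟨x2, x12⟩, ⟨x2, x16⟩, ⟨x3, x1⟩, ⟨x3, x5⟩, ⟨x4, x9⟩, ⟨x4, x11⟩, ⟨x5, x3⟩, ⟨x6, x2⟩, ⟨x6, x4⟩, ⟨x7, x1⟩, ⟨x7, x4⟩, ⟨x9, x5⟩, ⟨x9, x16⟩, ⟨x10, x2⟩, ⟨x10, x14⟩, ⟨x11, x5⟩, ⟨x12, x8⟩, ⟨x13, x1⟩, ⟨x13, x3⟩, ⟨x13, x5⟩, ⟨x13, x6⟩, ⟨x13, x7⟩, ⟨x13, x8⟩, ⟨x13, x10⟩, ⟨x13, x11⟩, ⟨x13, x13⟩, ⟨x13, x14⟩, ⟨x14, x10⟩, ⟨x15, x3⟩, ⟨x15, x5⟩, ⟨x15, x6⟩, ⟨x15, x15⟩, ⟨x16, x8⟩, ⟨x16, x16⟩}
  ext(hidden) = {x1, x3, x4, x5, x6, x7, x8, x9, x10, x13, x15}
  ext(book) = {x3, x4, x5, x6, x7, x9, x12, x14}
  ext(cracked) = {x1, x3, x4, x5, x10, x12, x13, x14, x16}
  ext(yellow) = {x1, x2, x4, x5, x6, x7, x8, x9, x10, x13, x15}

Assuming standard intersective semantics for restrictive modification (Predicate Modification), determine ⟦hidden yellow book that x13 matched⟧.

⟦that x13 matched⟧ = {x : ⟨x13, x⟩ ∈ ⟦matched⟧} = {x1, x3, x5, x6, x7, x8, x10, x11, x13, x14}
⟦book⟧ = {x3, x4, x5, x6, x7, x9, x12, x14}
… ∩ ⟦that x13 matched⟧ = {x3, x4, x5, x6, x7, x9, x12, x14} ∩ {x1, x3, x5, x6, x7, x8, x10, x11, x13, x14} = {x3, x5, x6, x7, x14}
… ∩ ⟦hidden⟧ = {x3, x5, x6, x7, x14} ∩ {x1, x3, x4, x5, x6, x7, x8, x9, x10, x13, x15} = {x3, x5, x6, x7}
… ∩ ⟦yellow⟧ = {x3, x5, x6, x7} ∩ {x1, x2, x4, x5, x6, x7, x8, x9, x10, x13, x15} = {x5, x6, x7}
So ⟦hidden yellow book that x13 matched⟧ = {x5, x6, x7}.

{x5, x6, x7}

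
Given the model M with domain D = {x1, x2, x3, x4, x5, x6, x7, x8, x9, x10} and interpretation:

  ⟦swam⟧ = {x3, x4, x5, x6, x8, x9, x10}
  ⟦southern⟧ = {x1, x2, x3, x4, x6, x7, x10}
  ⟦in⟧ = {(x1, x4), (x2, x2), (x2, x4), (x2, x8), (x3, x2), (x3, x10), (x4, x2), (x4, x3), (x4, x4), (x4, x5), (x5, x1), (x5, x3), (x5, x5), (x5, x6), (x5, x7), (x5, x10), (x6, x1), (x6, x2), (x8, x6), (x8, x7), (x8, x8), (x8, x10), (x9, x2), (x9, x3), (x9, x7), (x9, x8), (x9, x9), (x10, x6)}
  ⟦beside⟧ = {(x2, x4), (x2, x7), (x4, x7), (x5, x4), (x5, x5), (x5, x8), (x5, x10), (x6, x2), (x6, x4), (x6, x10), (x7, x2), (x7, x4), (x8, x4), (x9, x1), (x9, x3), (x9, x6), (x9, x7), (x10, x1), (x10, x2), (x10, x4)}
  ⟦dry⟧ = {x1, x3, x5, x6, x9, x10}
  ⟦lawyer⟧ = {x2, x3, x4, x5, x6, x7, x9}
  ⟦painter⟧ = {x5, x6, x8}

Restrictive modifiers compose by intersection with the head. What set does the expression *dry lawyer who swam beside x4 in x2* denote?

{x6}

⟦who swam⟧ = ⟦swam⟧ = {x3, x4, x5, x6, x8, x9, x10}
⟦beside x4⟧ = {x : ⟨x, x4⟩ ∈ ⟦beside⟧} = {x2, x5, x6, x7, x8, x10}
⟦in x2⟧ = {x : ⟨x, x2⟩ ∈ ⟦in⟧} = {x2, x3, x4, x6, x9}
⟦lawyer⟧ = {x2, x3, x4, x5, x6, x7, x9}
… ∩ ⟦who swam⟧ = {x2, x3, x4, x5, x6, x7, x9} ∩ {x3, x4, x5, x6, x8, x9, x10} = {x3, x4, x5, x6, x9}
… ∩ ⟦beside x4⟧ = {x3, x4, x5, x6, x9} ∩ {x2, x5, x6, x7, x8, x10} = {x5, x6}
… ∩ ⟦in x2⟧ = {x5, x6} ∩ {x2, x3, x4, x6, x9} = {x6}
… ∩ ⟦dry⟧ = {x6} ∩ {x1, x3, x5, x6, x9, x10} = {x6}
So ⟦dry lawyer who swam beside x4 in x2⟧ = {x6}.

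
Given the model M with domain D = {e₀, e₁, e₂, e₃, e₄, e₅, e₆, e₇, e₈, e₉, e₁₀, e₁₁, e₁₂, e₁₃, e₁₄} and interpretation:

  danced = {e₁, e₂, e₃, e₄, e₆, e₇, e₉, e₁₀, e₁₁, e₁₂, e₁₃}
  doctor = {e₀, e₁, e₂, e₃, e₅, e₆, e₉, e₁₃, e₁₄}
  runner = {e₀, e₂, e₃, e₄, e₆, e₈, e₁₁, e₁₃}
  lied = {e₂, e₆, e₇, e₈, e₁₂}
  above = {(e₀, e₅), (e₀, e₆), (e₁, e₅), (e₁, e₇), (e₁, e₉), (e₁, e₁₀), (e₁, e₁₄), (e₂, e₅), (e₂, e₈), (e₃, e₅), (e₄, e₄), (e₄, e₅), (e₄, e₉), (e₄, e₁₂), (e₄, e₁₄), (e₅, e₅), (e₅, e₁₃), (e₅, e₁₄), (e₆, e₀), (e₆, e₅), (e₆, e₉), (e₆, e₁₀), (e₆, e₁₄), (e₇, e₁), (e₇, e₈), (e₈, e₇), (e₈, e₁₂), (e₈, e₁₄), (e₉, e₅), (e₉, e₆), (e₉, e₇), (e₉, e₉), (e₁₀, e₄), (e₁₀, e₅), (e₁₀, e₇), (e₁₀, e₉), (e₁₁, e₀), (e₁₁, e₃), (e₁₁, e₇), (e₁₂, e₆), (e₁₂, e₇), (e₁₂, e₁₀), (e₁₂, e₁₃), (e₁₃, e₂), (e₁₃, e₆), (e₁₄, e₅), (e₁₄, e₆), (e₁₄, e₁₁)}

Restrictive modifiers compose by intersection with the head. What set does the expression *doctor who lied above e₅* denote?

{e₂, e₆}

⟦who lied⟧ = ⟦lied⟧ = {e₂, e₆, e₇, e₈, e₁₂}
⟦above e₅⟧ = {x : ⟨x, e₅⟩ ∈ ⟦above⟧} = {e₀, e₁, e₂, e₃, e₄, e₅, e₆, e₉, e₁₀, e₁₄}
⟦doctor⟧ = {e₀, e₁, e₂, e₃, e₅, e₆, e₉, e₁₃, e₁₄}
… ∩ ⟦who lied⟧ = {e₀, e₁, e₂, e₃, e₅, e₆, e₉, e₁₃, e₁₄} ∩ {e₂, e₆, e₇, e₈, e₁₂} = {e₂, e₆}
… ∩ ⟦above e₅⟧ = {e₂, e₆} ∩ {e₀, e₁, e₂, e₃, e₄, e₅, e₆, e₉, e₁₀, e₁₄} = {e₂, e₆}
So ⟦doctor who lied above e₅⟧ = {e₂, e₆}.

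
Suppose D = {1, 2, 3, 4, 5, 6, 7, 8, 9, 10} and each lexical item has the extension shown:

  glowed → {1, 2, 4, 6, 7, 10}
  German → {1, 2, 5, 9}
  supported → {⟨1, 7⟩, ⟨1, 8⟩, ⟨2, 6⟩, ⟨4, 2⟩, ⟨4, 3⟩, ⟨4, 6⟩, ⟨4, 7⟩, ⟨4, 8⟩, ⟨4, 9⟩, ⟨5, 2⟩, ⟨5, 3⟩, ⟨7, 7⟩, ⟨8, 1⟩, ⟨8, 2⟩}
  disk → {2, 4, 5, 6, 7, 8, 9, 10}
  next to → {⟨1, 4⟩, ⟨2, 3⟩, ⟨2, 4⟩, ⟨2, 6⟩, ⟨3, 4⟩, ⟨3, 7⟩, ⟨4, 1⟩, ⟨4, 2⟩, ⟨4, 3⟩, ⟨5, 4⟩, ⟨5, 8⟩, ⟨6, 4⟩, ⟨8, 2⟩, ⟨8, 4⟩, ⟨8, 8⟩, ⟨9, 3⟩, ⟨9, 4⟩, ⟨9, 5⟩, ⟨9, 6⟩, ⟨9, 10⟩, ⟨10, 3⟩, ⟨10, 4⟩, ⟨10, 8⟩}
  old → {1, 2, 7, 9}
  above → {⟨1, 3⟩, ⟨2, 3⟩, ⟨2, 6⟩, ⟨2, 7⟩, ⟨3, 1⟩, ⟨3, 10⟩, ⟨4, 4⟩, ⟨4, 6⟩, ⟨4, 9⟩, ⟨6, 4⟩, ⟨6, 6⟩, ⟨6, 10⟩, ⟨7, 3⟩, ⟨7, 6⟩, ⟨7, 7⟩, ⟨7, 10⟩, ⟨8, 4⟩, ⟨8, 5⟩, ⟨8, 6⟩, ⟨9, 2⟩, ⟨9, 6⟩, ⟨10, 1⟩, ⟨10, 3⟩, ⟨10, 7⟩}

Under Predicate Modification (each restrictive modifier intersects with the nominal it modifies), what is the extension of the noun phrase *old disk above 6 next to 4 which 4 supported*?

{2, 9}

⟦above 6⟧ = {x : ⟨x, 6⟩ ∈ ⟦above⟧} = {2, 4, 6, 7, 8, 9}
⟦next to 4⟧ = {x : ⟨x, 4⟩ ∈ ⟦next to⟧} = {1, 2, 3, 5, 6, 8, 9, 10}
⟦which 4 supported⟧ = {x : ⟨4, x⟩ ∈ ⟦supported⟧} = {2, 3, 6, 7, 8, 9}
⟦disk⟧ = {2, 4, 5, 6, 7, 8, 9, 10}
… ∩ ⟦above 6⟧ = {2, 4, 5, 6, 7, 8, 9, 10} ∩ {2, 4, 6, 7, 8, 9} = {2, 4, 6, 7, 8, 9}
… ∩ ⟦next to 4⟧ = {2, 4, 6, 7, 8, 9} ∩ {1, 2, 3, 5, 6, 8, 9, 10} = {2, 6, 8, 9}
… ∩ ⟦which 4 supported⟧ = {2, 6, 8, 9} ∩ {2, 3, 6, 7, 8, 9} = {2, 6, 8, 9}
… ∩ ⟦old⟧ = {2, 6, 8, 9} ∩ {1, 2, 7, 9} = {2, 9}
So ⟦old disk above 6 next to 4 which 4 supported⟧ = {2, 9}.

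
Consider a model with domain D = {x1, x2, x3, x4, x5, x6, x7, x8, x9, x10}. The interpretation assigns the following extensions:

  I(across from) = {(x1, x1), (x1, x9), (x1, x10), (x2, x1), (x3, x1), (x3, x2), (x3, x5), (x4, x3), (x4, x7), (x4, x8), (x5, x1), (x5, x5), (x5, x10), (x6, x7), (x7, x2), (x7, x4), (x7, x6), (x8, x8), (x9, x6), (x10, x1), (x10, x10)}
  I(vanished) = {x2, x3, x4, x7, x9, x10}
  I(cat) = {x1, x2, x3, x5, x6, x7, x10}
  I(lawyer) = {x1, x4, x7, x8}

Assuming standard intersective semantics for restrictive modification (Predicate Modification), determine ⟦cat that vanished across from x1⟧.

⟦that vanished⟧ = ⟦vanished⟧ = {x2, x3, x4, x7, x9, x10}
⟦across from x1⟧ = {x : ⟨x, x1⟩ ∈ ⟦across from⟧} = {x1, x2, x3, x5, x10}
⟦cat⟧ = {x1, x2, x3, x5, x6, x7, x10}
… ∩ ⟦that vanished⟧ = {x1, x2, x3, x5, x6, x7, x10} ∩ {x2, x3, x4, x7, x9, x10} = {x2, x3, x7, x10}
… ∩ ⟦across from x1⟧ = {x2, x3, x7, x10} ∩ {x1, x2, x3, x5, x10} = {x2, x3, x10}
So ⟦cat that vanished across from x1⟧ = {x2, x3, x10}.

{x2, x3, x10}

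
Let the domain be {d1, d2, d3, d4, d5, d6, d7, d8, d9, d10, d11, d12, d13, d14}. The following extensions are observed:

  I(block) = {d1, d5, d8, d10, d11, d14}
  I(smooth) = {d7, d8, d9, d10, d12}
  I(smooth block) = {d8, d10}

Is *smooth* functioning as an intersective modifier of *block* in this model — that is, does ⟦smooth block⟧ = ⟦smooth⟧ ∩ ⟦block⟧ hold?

⟦smooth⟧ ∩ ⟦block⟧ = {d7, d8, d9, d10, d12} ∩ {d1, d5, d8, d10, d11, d14} = {d8, d10}
Observed ⟦smooth block⟧ = {d8, d10}.
These coincide, so the modifier is intersective here.

yes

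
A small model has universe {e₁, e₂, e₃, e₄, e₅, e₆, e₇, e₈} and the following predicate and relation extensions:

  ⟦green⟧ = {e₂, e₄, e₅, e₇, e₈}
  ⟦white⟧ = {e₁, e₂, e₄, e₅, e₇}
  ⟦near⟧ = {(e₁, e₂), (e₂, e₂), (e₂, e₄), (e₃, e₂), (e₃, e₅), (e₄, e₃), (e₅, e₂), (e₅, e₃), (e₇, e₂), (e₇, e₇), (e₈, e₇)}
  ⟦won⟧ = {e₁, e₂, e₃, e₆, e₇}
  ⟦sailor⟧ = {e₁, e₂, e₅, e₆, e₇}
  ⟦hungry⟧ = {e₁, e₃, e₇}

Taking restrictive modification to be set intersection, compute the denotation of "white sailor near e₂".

{e₁, e₂, e₅, e₇}

⟦near e₂⟧ = {x : ⟨x, e₂⟩ ∈ ⟦near⟧} = {e₁, e₂, e₃, e₅, e₇}
⟦sailor⟧ = {e₁, e₂, e₅, e₆, e₇}
… ∩ ⟦near e₂⟧ = {e₁, e₂, e₅, e₆, e₇} ∩ {e₁, e₂, e₃, e₅, e₇} = {e₁, e₂, e₅, e₇}
… ∩ ⟦white⟧ = {e₁, e₂, e₅, e₇} ∩ {e₁, e₂, e₄, e₅, e₇} = {e₁, e₂, e₅, e₇}
So ⟦white sailor near e₂⟧ = {e₁, e₂, e₅, e₇}.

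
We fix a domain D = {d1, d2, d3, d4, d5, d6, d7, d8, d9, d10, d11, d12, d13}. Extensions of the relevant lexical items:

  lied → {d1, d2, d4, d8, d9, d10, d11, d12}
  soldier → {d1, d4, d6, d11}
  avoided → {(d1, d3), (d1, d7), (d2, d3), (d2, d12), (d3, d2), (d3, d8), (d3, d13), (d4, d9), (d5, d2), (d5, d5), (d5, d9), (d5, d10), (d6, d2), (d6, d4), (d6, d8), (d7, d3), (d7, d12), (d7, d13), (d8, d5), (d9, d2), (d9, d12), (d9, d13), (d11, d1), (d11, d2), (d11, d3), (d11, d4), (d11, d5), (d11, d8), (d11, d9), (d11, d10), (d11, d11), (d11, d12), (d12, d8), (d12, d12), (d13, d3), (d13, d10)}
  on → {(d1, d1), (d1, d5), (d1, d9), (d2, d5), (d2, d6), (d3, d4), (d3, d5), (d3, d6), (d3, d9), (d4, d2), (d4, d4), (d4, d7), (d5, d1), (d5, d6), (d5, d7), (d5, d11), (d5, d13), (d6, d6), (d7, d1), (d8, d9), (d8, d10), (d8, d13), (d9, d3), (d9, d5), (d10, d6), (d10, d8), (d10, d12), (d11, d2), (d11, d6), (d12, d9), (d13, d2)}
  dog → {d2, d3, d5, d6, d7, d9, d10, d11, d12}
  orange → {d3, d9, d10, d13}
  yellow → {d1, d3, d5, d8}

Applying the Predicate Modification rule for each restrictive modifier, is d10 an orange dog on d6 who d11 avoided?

yes

⟦on d6⟧ = {x : ⟨x, d6⟩ ∈ ⟦on⟧} = {d2, d3, d5, d6, d10, d11}
⟦who d11 avoided⟧ = {x : ⟨d11, x⟩ ∈ ⟦avoided⟧} = {d1, d2, d3, d4, d5, d8, d9, d10, d11, d12}
⟦dog⟧ = {d2, d3, d5, d6, d7, d9, d10, d11, d12}
… ∩ ⟦on d6⟧ = {d2, d3, d5, d6, d7, d9, d10, d11, d12} ∩ {d2, d3, d5, d6, d10, d11} = {d2, d3, d5, d6, d10, d11}
… ∩ ⟦who d11 avoided⟧ = {d2, d3, d5, d6, d10, d11} ∩ {d1, d2, d3, d4, d5, d8, d9, d10, d11, d12} = {d2, d3, d5, d10, d11}
… ∩ ⟦orange⟧ = {d2, d3, d5, d10, d11} ∩ {d3, d9, d10, d13} = {d3, d10}
⟦orange dog on d6 who d11 avoided⟧ = {d3, d10}; d10 ∈ this set.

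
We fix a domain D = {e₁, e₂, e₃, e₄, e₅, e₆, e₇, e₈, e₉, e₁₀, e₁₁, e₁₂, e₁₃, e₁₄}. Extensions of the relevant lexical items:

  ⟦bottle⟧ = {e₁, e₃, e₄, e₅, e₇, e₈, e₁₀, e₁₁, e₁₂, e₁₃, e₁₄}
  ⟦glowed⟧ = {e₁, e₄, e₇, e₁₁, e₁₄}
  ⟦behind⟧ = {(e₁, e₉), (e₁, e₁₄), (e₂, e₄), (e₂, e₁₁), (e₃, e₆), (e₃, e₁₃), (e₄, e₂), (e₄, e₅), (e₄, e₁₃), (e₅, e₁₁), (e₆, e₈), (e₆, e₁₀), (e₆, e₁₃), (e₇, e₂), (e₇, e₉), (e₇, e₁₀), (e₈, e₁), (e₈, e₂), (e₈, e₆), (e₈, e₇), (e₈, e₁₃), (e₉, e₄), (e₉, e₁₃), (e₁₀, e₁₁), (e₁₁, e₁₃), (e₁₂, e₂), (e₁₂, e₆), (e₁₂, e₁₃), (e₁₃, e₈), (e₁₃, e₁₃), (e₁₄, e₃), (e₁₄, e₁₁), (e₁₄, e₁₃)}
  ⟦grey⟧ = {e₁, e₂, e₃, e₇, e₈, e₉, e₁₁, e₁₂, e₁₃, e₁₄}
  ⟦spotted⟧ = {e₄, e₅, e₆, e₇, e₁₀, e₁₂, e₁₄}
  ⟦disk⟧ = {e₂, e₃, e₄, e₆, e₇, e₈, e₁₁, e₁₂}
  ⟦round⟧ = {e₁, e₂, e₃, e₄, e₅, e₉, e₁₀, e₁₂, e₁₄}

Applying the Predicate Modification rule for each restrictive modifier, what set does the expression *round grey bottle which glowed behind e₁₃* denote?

⟦which glowed⟧ = ⟦glowed⟧ = {e₁, e₄, e₇, e₁₁, e₁₄}
⟦behind e₁₃⟧ = {x : ⟨x, e₁₃⟩ ∈ ⟦behind⟧} = {e₃, e₄, e₆, e₈, e₉, e₁₁, e₁₂, e₁₃, e₁₄}
⟦bottle⟧ = {e₁, e₃, e₄, e₅, e₇, e₈, e₁₀, e₁₁, e₁₂, e₁₃, e₁₄}
… ∩ ⟦which glowed⟧ = {e₁, e₃, e₄, e₅, e₇, e₈, e₁₀, e₁₁, e₁₂, e₁₃, e₁₄} ∩ {e₁, e₄, e₇, e₁₁, e₁₄} = {e₁, e₄, e₇, e₁₁, e₁₄}
… ∩ ⟦behind e₁₃⟧ = {e₁, e₄, e₇, e₁₁, e₁₄} ∩ {e₃, e₄, e₆, e₈, e₉, e₁₁, e₁₂, e₁₃, e₁₄} = {e₄, e₁₁, e₁₄}
… ∩ ⟦round⟧ = {e₄, e₁₁, e₁₄} ∩ {e₁, e₂, e₃, e₄, e₅, e₉, e₁₀, e₁₂, e₁₄} = {e₄, e₁₄}
… ∩ ⟦grey⟧ = {e₄, e₁₄} ∩ {e₁, e₂, e₃, e₇, e₈, e₉, e₁₁, e₁₂, e₁₃, e₁₄} = {e₁₄}
So ⟦round grey bottle which glowed behind e₁₃⟧ = {e₁₄}.

{e₁₄}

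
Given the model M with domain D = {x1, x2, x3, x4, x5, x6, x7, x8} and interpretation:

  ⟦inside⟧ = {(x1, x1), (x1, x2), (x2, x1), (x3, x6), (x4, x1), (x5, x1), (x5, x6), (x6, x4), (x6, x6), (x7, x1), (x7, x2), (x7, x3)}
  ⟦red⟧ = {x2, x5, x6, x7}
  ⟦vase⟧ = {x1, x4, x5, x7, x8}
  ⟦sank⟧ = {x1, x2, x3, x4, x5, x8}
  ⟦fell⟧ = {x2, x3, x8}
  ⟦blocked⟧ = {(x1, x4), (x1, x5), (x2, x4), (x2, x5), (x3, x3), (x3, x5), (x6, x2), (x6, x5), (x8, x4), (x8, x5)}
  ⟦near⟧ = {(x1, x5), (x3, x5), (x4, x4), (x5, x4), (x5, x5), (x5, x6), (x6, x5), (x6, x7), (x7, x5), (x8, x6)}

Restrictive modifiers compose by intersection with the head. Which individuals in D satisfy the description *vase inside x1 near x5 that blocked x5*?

{x1}

⟦inside x1⟧ = {x : ⟨x, x1⟩ ∈ ⟦inside⟧} = {x1, x2, x4, x5, x7}
⟦near x5⟧ = {x : ⟨x, x5⟩ ∈ ⟦near⟧} = {x1, x3, x5, x6, x7}
⟦that blocked x5⟧ = {x : ⟨x, x5⟩ ∈ ⟦blocked⟧} = {x1, x2, x3, x6, x8}
⟦vase⟧ = {x1, x4, x5, x7, x8}
… ∩ ⟦inside x1⟧ = {x1, x4, x5, x7, x8} ∩ {x1, x2, x4, x5, x7} = {x1, x4, x5, x7}
… ∩ ⟦near x5⟧ = {x1, x4, x5, x7} ∩ {x1, x3, x5, x6, x7} = {x1, x5, x7}
… ∩ ⟦that blocked x5⟧ = {x1, x5, x7} ∩ {x1, x2, x3, x6, x8} = {x1}
So ⟦vase inside x1 near x5 that blocked x5⟧ = {x1}.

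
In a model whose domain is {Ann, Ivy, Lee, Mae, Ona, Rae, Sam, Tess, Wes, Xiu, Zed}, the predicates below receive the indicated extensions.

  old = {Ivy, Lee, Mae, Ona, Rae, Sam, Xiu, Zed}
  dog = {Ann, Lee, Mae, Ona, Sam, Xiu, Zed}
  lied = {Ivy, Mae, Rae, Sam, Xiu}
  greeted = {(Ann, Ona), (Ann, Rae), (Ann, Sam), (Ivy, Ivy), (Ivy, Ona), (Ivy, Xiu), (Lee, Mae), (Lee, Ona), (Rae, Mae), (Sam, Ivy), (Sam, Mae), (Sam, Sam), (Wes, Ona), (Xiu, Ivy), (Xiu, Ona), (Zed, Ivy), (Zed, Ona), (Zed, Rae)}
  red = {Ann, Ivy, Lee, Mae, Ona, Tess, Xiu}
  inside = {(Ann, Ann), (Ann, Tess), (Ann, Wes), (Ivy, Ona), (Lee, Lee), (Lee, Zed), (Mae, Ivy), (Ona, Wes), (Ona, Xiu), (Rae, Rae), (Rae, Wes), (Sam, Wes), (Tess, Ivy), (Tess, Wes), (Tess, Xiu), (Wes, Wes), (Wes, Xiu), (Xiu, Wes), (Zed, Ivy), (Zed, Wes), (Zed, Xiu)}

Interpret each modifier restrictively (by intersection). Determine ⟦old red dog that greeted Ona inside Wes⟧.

{Xiu}

⟦that greeted Ona⟧ = {x : ⟨x, Ona⟩ ∈ ⟦greeted⟧} = {Ann, Ivy, Lee, Wes, Xiu, Zed}
⟦inside Wes⟧ = {x : ⟨x, Wes⟩ ∈ ⟦inside⟧} = {Ann, Ona, Rae, Sam, Tess, Wes, Xiu, Zed}
⟦dog⟧ = {Ann, Lee, Mae, Ona, Sam, Xiu, Zed}
… ∩ ⟦that greeted Ona⟧ = {Ann, Lee, Mae, Ona, Sam, Xiu, Zed} ∩ {Ann, Ivy, Lee, Wes, Xiu, Zed} = {Ann, Lee, Xiu, Zed}
… ∩ ⟦inside Wes⟧ = {Ann, Lee, Xiu, Zed} ∩ {Ann, Ona, Rae, Sam, Tess, Wes, Xiu, Zed} = {Ann, Xiu, Zed}
… ∩ ⟦old⟧ = {Ann, Xiu, Zed} ∩ {Ivy, Lee, Mae, Ona, Rae, Sam, Xiu, Zed} = {Xiu, Zed}
… ∩ ⟦red⟧ = {Xiu, Zed} ∩ {Ann, Ivy, Lee, Mae, Ona, Tess, Xiu} = {Xiu}
So ⟦old red dog that greeted Ona inside Wes⟧ = {Xiu}.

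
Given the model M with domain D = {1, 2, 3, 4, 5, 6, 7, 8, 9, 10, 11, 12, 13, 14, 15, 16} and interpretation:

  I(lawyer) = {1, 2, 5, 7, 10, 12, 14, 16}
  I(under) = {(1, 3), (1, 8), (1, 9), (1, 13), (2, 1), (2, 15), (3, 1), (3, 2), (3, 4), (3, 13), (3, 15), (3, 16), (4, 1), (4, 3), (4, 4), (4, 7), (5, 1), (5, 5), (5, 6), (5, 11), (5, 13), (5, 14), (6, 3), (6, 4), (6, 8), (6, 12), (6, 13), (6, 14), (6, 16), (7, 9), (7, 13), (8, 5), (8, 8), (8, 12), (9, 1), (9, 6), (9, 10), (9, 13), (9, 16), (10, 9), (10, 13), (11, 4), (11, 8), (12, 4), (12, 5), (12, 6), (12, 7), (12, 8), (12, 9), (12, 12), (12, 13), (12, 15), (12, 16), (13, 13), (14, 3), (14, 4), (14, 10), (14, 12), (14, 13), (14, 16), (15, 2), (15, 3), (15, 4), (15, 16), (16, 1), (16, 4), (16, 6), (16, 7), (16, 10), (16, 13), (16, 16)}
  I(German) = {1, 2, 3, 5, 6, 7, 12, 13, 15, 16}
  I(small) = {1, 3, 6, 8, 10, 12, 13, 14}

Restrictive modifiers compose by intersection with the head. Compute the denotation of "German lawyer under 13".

{1, 5, 7, 12, 16}

⟦under 13⟧ = {x : ⟨x, 13⟩ ∈ ⟦under⟧} = {1, 3, 5, 6, 7, 9, 10, 12, 13, 14, 16}
⟦lawyer⟧ = {1, 2, 5, 7, 10, 12, 14, 16}
… ∩ ⟦under 13⟧ = {1, 2, 5, 7, 10, 12, 14, 16} ∩ {1, 3, 5, 6, 7, 9, 10, 12, 13, 14, 16} = {1, 5, 7, 10, 12, 14, 16}
… ∩ ⟦German⟧ = {1, 5, 7, 10, 12, 14, 16} ∩ {1, 2, 3, 5, 6, 7, 12, 13, 15, 16} = {1, 5, 7, 12, 16}
So ⟦German lawyer under 13⟧ = {1, 5, 7, 12, 16}.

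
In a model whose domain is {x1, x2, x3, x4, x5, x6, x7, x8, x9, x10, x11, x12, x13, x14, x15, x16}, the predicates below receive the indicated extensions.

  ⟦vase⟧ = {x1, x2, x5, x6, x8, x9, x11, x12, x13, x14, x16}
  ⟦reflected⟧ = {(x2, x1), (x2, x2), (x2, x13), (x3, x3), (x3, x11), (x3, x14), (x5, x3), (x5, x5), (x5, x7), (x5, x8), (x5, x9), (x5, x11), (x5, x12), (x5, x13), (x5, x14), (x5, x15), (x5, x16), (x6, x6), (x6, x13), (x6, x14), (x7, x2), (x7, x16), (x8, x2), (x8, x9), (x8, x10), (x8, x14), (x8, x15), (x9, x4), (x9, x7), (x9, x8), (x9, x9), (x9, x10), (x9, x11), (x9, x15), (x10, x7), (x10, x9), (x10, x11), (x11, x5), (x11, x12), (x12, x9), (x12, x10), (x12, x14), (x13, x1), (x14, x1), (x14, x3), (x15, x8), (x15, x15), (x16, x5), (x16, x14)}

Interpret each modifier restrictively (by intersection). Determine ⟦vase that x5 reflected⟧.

⟦that x5 reflected⟧ = {x : ⟨x5, x⟩ ∈ ⟦reflected⟧} = {x3, x5, x7, x8, x9, x11, x12, x13, x14, x15, x16}
⟦vase⟧ = {x1, x2, x5, x6, x8, x9, x11, x12, x13, x14, x16}
… ∩ ⟦that x5 reflected⟧ = {x1, x2, x5, x6, x8, x9, x11, x12, x13, x14, x16} ∩ {x3, x5, x7, x8, x9, x11, x12, x13, x14, x15, x16} = {x5, x8, x9, x11, x12, x13, x14, x16}
So ⟦vase that x5 reflected⟧ = {x5, x8, x9, x11, x12, x13, x14, x16}.

{x5, x8, x9, x11, x12, x13, x14, x16}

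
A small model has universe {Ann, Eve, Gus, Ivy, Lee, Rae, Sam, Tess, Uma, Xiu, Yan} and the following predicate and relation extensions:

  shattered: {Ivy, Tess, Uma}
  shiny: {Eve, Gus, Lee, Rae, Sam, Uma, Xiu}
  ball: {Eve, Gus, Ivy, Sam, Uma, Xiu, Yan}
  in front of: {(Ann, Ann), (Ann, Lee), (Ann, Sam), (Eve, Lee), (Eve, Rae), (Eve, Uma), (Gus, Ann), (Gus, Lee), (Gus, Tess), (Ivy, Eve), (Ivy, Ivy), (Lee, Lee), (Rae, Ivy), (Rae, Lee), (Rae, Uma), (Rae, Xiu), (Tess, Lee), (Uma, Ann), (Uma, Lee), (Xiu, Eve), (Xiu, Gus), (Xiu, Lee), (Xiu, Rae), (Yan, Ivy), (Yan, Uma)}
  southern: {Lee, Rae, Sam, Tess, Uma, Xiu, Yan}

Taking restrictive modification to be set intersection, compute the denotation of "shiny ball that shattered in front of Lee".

{Uma}

⟦that shattered⟧ = ⟦shattered⟧ = {Ivy, Tess, Uma}
⟦in front of Lee⟧ = {x : ⟨x, Lee⟩ ∈ ⟦in front of⟧} = {Ann, Eve, Gus, Lee, Rae, Tess, Uma, Xiu}
⟦ball⟧ = {Eve, Gus, Ivy, Sam, Uma, Xiu, Yan}
… ∩ ⟦that shattered⟧ = {Eve, Gus, Ivy, Sam, Uma, Xiu, Yan} ∩ {Ivy, Tess, Uma} = {Ivy, Uma}
… ∩ ⟦in front of Lee⟧ = {Ivy, Uma} ∩ {Ann, Eve, Gus, Lee, Rae, Tess, Uma, Xiu} = {Uma}
… ∩ ⟦shiny⟧ = {Uma} ∩ {Eve, Gus, Lee, Rae, Sam, Uma, Xiu} = {Uma}
So ⟦shiny ball that shattered in front of Lee⟧ = {Uma}.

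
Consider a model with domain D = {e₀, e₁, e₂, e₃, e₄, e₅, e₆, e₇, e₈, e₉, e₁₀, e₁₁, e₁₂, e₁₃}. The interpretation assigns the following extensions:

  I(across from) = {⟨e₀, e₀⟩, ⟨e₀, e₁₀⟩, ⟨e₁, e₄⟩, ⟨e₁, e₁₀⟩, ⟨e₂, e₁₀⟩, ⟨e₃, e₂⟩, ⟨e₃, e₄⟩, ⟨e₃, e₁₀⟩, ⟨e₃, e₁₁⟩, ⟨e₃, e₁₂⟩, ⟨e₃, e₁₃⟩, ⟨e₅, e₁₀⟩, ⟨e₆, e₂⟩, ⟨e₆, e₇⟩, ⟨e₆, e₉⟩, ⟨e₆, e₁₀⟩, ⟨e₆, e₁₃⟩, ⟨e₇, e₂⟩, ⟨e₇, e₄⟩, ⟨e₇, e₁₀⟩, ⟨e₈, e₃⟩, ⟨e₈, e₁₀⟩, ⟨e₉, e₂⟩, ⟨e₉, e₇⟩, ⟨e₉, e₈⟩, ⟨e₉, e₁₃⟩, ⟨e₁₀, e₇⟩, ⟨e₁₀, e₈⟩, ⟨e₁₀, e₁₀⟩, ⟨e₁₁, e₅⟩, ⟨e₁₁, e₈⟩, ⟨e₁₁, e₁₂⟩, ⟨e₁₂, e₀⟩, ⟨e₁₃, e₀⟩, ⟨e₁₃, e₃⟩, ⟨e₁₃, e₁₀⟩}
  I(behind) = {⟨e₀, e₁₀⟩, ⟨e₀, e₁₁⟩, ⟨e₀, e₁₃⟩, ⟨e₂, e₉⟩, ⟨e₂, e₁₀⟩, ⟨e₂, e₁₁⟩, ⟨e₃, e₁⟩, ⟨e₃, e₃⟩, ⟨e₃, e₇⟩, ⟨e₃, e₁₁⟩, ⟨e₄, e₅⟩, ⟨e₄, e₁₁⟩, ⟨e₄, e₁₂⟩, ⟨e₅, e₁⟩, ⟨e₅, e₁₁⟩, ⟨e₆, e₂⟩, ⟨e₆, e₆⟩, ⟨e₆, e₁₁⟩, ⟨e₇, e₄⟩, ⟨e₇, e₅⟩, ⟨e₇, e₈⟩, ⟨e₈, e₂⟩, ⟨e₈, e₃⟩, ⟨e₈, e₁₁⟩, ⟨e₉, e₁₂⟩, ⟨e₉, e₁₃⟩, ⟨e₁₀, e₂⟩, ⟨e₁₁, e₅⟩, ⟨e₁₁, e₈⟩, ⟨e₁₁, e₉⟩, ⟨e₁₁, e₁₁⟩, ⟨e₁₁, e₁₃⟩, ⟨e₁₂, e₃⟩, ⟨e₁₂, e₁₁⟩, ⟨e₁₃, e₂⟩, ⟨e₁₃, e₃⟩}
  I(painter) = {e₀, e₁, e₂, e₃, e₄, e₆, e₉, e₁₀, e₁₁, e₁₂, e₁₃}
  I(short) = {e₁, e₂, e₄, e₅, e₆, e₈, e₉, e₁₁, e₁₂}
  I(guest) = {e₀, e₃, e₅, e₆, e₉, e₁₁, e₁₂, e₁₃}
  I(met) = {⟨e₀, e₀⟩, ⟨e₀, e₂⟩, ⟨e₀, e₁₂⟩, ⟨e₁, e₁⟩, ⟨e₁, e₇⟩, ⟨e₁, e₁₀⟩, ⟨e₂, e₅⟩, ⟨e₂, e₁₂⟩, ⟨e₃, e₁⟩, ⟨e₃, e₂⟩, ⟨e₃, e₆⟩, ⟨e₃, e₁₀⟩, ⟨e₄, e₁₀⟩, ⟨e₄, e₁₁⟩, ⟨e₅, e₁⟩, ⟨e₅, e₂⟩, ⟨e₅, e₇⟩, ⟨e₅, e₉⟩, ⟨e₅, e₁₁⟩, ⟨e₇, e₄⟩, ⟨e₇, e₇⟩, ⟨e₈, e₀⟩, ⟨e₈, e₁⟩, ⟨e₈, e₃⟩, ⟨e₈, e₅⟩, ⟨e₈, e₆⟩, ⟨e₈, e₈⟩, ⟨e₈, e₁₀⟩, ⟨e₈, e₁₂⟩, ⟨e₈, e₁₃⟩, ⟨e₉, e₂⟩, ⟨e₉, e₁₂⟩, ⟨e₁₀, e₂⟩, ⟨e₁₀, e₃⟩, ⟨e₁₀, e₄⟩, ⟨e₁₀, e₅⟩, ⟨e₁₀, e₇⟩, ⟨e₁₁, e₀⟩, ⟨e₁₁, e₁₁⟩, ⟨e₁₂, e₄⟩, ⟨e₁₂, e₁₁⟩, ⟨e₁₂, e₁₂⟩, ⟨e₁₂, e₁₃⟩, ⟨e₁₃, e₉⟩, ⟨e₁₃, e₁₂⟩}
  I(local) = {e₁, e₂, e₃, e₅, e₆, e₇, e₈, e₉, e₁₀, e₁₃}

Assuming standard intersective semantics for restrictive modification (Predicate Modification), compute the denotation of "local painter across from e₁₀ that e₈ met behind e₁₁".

{e₃, e₆}

⟦across from e₁₀⟧ = {x : ⟨x, e₁₀⟩ ∈ ⟦across from⟧} = {e₀, e₁, e₂, e₃, e₅, e₆, e₇, e₈, e₁₀, e₁₃}
⟦that e₈ met⟧ = {x : ⟨e₈, x⟩ ∈ ⟦met⟧} = {e₀, e₁, e₃, e₅, e₆, e₈, e₁₀, e₁₂, e₁₃}
⟦behind e₁₁⟧ = {x : ⟨x, e₁₁⟩ ∈ ⟦behind⟧} = {e₀, e₂, e₃, e₄, e₅, e₆, e₈, e₁₁, e₁₂}
⟦painter⟧ = {e₀, e₁, e₂, e₃, e₄, e₆, e₉, e₁₀, e₁₁, e₁₂, e₁₃}
… ∩ ⟦across from e₁₀⟧ = {e₀, e₁, e₂, e₃, e₄, e₆, e₉, e₁₀, e₁₁, e₁₂, e₁₃} ∩ {e₀, e₁, e₂, e₃, e₅, e₆, e₇, e₈, e₁₀, e₁₃} = {e₀, e₁, e₂, e₃, e₆, e₁₀, e₁₃}
… ∩ ⟦that e₈ met⟧ = {e₀, e₁, e₂, e₃, e₆, e₁₀, e₁₃} ∩ {e₀, e₁, e₃, e₅, e₆, e₈, e₁₀, e₁₂, e₁₃} = {e₀, e₁, e₃, e₆, e₁₀, e₁₃}
… ∩ ⟦behind e₁₁⟧ = {e₀, e₁, e₃, e₆, e₁₀, e₁₃} ∩ {e₀, e₂, e₃, e₄, e₅, e₆, e₈, e₁₁, e₁₂} = {e₀, e₃, e₆}
… ∩ ⟦local⟧ = {e₀, e₃, e₆} ∩ {e₁, e₂, e₃, e₅, e₆, e₇, e₈, e₉, e₁₀, e₁₃} = {e₃, e₆}
So ⟦local painter across from e₁₀ that e₈ met behind e₁₁⟧ = {e₃, e₆}.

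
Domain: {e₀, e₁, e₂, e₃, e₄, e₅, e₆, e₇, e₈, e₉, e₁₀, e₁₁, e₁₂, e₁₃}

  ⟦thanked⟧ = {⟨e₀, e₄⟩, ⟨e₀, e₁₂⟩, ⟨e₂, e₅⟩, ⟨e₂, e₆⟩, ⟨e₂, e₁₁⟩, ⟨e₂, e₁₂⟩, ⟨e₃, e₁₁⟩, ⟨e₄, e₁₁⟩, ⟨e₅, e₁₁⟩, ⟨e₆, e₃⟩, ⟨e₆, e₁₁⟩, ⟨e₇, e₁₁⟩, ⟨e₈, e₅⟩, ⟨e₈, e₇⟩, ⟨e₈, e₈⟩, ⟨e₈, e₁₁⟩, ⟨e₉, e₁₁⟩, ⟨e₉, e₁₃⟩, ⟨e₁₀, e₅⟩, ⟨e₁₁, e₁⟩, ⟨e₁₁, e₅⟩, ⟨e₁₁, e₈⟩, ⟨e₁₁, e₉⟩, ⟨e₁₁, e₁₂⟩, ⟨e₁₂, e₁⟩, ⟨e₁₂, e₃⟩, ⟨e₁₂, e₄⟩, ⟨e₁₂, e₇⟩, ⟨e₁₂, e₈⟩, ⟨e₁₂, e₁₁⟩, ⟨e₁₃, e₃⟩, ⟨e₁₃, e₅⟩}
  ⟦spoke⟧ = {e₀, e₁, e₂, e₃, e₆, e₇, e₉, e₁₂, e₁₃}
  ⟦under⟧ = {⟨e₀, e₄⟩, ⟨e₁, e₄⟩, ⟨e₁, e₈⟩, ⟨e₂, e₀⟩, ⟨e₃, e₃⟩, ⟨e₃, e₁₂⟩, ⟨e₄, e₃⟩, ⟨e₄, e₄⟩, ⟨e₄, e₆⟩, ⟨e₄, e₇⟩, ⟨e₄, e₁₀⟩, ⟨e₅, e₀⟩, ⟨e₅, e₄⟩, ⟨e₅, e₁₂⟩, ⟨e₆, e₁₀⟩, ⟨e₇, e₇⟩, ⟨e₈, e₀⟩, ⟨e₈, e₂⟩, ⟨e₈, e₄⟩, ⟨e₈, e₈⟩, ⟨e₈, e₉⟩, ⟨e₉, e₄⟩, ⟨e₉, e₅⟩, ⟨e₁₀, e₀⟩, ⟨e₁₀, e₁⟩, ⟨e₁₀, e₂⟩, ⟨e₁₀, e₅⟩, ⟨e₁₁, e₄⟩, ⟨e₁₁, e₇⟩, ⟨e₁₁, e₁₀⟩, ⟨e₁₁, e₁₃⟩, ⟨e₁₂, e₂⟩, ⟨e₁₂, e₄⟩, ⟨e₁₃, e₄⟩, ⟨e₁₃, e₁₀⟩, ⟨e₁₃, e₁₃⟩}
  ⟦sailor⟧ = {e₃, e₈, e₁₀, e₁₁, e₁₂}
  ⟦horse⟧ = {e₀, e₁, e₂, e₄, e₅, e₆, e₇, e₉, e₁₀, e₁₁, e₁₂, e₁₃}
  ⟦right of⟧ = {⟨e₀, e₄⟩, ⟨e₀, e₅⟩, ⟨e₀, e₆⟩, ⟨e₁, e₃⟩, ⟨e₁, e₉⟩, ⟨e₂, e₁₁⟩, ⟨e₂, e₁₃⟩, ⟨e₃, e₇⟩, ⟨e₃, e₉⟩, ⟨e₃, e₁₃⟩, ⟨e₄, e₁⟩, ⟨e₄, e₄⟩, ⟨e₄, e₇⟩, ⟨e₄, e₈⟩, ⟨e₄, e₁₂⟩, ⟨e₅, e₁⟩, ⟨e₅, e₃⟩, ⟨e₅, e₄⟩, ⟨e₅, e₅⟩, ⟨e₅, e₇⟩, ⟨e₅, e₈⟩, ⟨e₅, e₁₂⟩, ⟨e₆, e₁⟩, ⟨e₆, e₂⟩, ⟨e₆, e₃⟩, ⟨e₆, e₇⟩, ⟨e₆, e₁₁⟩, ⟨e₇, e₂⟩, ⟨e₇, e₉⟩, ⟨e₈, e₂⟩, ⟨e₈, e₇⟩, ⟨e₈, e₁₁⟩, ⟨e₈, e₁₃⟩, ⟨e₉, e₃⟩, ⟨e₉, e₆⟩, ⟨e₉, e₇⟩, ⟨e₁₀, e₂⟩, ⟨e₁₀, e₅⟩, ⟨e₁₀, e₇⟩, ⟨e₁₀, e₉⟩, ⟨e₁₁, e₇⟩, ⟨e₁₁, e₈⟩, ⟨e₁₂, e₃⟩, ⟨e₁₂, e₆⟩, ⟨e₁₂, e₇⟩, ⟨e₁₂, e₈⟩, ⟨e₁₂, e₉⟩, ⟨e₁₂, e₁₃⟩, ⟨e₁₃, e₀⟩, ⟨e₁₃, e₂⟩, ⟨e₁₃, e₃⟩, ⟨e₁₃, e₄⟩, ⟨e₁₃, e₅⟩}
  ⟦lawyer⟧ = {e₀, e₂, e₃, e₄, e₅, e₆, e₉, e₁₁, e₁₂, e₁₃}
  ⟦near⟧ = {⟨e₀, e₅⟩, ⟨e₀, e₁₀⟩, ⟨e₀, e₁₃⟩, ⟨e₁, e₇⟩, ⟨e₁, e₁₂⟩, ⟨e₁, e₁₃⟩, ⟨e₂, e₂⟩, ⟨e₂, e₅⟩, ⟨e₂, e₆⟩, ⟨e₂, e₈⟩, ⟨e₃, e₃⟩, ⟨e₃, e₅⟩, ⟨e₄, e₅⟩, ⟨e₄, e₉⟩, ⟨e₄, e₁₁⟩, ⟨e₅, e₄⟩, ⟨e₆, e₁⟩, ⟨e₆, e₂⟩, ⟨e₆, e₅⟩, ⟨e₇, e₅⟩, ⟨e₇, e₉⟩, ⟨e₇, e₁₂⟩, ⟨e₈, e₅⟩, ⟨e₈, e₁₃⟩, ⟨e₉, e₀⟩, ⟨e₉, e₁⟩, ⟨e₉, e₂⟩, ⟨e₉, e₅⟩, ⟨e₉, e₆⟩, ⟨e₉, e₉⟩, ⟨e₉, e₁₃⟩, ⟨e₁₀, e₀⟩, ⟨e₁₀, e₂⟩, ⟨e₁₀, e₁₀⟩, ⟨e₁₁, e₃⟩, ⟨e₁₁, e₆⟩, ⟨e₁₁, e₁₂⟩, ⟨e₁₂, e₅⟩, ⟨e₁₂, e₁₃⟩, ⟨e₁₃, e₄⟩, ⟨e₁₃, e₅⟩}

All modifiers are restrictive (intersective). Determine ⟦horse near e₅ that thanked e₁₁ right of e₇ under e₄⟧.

⟦near e₅⟧ = {x : ⟨x, e₅⟩ ∈ ⟦near⟧} = {e₀, e₂, e₃, e₄, e₆, e₇, e₈, e₉, e₁₂, e₁₃}
⟦that thanked e₁₁⟧ = {x : ⟨x, e₁₁⟩ ∈ ⟦thanked⟧} = {e₂, e₃, e₄, e₅, e₆, e₇, e₈, e₉, e₁₂}
⟦right of e₇⟧ = {x : ⟨x, e₇⟩ ∈ ⟦right of⟧} = {e₃, e₄, e₅, e₆, e₈, e₉, e₁₀, e₁₁, e₁₂}
⟦under e₄⟧ = {x : ⟨x, e₄⟩ ∈ ⟦under⟧} = {e₀, e₁, e₄, e₅, e₈, e₉, e₁₁, e₁₂, e₁₃}
⟦horse⟧ = {e₀, e₁, e₂, e₄, e₅, e₆, e₇, e₉, e₁₀, e₁₁, e₁₂, e₁₃}
… ∩ ⟦near e₅⟧ = {e₀, e₁, e₂, e₄, e₅, e₆, e₇, e₉, e₁₀, e₁₁, e₁₂, e₁₃} ∩ {e₀, e₂, e₃, e₄, e₆, e₇, e₈, e₉, e₁₂, e₁₃} = {e₀, e₂, e₄, e₆, e₇, e₉, e₁₂, e₁₃}
… ∩ ⟦that thanked e₁₁⟧ = {e₀, e₂, e₄, e₆, e₇, e₉, e₁₂, e₁₃} ∩ {e₂, e₃, e₄, e₅, e₆, e₇, e₈, e₉, e₁₂} = {e₂, e₄, e₆, e₇, e₉, e₁₂}
… ∩ ⟦right of e₇⟧ = {e₂, e₄, e₆, e₇, e₉, e₁₂} ∩ {e₃, e₄, e₅, e₆, e₈, e₉, e₁₀, e₁₁, e₁₂} = {e₄, e₆, e₉, e₁₂}
… ∩ ⟦under e₄⟧ = {e₄, e₆, e₉, e₁₂} ∩ {e₀, e₁, e₄, e₅, e₈, e₉, e₁₁, e₁₂, e₁₃} = {e₄, e₉, e₁₂}
So ⟦horse near e₅ that thanked e₁₁ right of e₇ under e₄⟧ = {e₄, e₉, e₁₂}.

{e₄, e₉, e₁₂}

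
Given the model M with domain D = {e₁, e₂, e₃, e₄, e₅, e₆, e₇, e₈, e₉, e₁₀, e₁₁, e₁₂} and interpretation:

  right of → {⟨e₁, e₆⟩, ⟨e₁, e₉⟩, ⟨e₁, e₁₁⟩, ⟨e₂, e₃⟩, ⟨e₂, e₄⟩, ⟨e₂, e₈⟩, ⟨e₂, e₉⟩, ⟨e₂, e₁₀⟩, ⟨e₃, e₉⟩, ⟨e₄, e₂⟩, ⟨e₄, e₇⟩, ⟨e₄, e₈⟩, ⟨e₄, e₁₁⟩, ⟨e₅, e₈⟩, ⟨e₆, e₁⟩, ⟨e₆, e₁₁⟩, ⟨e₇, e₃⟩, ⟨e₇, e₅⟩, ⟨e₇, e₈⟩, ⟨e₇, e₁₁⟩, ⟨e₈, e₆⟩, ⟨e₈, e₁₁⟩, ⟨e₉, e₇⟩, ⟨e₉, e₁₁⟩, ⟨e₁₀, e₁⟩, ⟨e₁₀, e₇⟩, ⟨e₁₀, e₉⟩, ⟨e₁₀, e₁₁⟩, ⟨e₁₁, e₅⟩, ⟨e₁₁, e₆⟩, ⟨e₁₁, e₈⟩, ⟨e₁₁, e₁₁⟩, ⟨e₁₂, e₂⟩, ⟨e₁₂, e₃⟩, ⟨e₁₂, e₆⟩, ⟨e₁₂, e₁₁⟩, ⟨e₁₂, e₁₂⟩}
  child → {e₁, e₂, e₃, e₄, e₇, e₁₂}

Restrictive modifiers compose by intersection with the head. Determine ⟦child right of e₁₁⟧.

⟦right of e₁₁⟧ = {x : ⟨x, e₁₁⟩ ∈ ⟦right of⟧} = {e₁, e₄, e₆, e₇, e₈, e₉, e₁₀, e₁₁, e₁₂}
⟦child⟧ = {e₁, e₂, e₃, e₄, e₇, e₁₂}
… ∩ ⟦right of e₁₁⟧ = {e₁, e₂, e₃, e₄, e₇, e₁₂} ∩ {e₁, e₄, e₆, e₇, e₈, e₉, e₁₀, e₁₁, e₁₂} = {e₁, e₄, e₇, e₁₂}
So ⟦child right of e₁₁⟧ = {e₁, e₄, e₇, e₁₂}.

{e₁, e₄, e₇, e₁₂}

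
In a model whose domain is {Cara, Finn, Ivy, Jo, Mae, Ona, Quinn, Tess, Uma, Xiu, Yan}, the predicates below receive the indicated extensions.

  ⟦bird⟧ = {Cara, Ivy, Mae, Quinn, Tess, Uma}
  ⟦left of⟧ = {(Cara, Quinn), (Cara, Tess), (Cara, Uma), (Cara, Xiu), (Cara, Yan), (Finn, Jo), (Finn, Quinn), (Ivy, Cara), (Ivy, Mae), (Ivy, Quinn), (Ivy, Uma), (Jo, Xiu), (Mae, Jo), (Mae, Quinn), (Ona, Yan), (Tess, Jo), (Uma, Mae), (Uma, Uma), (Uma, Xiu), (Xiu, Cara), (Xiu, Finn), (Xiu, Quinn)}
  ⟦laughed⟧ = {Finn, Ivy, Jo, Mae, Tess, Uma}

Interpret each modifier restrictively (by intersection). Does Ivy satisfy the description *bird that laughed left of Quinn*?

⟦that laughed⟧ = ⟦laughed⟧ = {Finn, Ivy, Jo, Mae, Tess, Uma}
⟦left of Quinn⟧ = {x : ⟨x, Quinn⟩ ∈ ⟦left of⟧} = {Cara, Finn, Ivy, Mae, Xiu}
⟦bird⟧ = {Cara, Ivy, Mae, Quinn, Tess, Uma}
… ∩ ⟦that laughed⟧ = {Cara, Ivy, Mae, Quinn, Tess, Uma} ∩ {Finn, Ivy, Jo, Mae, Tess, Uma} = {Ivy, Mae, Tess, Uma}
… ∩ ⟦left of Quinn⟧ = {Ivy, Mae, Tess, Uma} ∩ {Cara, Finn, Ivy, Mae, Xiu} = {Ivy, Mae}
⟦bird that laughed left of Quinn⟧ = {Ivy, Mae}; Ivy ∈ this set.

yes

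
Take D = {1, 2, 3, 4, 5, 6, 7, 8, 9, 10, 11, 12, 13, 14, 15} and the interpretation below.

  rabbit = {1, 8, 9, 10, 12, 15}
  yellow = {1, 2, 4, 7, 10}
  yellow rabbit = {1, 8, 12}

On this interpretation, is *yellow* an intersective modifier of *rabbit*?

⟦yellow⟧ ∩ ⟦rabbit⟧ = {1, 2, 4, 7, 10} ∩ {1, 8, 9, 10, 12, 15} = {1, 10}
Observed ⟦yellow rabbit⟧ = {1, 8, 12}.
These differ, so the modifier is not intersective in this model.

no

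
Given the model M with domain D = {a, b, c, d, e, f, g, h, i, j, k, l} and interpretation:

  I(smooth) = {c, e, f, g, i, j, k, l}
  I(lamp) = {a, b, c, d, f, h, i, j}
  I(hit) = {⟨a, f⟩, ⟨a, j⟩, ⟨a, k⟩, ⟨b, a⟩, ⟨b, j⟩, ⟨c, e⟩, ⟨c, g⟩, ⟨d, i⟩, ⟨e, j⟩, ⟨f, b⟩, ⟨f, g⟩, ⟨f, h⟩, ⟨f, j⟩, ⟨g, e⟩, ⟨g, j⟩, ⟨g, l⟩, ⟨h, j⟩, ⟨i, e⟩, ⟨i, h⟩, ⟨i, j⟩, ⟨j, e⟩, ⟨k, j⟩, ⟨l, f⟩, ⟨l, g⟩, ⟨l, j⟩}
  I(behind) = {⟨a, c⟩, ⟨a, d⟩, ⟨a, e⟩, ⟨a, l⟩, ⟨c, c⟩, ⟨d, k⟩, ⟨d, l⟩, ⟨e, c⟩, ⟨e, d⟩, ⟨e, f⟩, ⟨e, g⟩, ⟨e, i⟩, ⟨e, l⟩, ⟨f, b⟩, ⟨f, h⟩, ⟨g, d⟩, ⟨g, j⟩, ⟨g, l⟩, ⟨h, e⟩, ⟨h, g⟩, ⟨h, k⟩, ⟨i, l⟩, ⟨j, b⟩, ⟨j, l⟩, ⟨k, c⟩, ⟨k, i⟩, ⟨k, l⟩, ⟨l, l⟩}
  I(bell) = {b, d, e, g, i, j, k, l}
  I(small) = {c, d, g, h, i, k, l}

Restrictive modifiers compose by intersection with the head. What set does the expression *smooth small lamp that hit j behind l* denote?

⟦that hit j⟧ = {x : ⟨x, j⟩ ∈ ⟦hit⟧} = {a, b, e, f, g, h, i, k, l}
⟦behind l⟧ = {x : ⟨x, l⟩ ∈ ⟦behind⟧} = {a, d, e, g, i, j, k, l}
⟦lamp⟧ = {a, b, c, d, f, h, i, j}
… ∩ ⟦that hit j⟧ = {a, b, c, d, f, h, i, j} ∩ {a, b, e, f, g, h, i, k, l} = {a, b, f, h, i}
… ∩ ⟦behind l⟧ = {a, b, f, h, i} ∩ {a, d, e, g, i, j, k, l} = {a, i}
… ∩ ⟦smooth⟧ = {a, i} ∩ {c, e, f, g, i, j, k, l} = {i}
… ∩ ⟦small⟧ = {i} ∩ {c, d, g, h, i, k, l} = {i}
So ⟦smooth small lamp that hit j behind l⟧ = {i}.

{i}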